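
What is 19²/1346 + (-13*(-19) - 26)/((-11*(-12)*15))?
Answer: 506123/1332540 ≈ 0.37982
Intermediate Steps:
19²/1346 + (-13*(-19) - 26)/((-11*(-12)*15)) = 361*(1/1346) + (247 - 26)/((132*15)) = 361/1346 + 221/1980 = 506123/1332540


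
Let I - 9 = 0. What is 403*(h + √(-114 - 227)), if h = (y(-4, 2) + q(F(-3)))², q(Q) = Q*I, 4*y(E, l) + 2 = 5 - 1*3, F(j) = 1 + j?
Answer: 130572 + 403*I*√341 ≈ 1.3057e+5 + 7441.9*I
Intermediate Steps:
I = 9 (I = 9 + 0 = 9)
y(E, l) = 0 (y(E, l) = -½ + (5 - 1*3)/4 = -½ + (5 - 3)/4 = -½ + (¼)*2 = -½ + ½ = 0)
q(Q) = 9*Q (q(Q) = Q*9 = 9*Q)
h = 324 (h = (0 + 9*(1 - 3))² = (0 + 9*(-2))² = (0 - 18)² = (-18)² = 324)
403*(h + √(-114 - 227)) = 403*(324 + √(-114 - 227)) = 403*(324 + √(-341)) = 403*(324 + I*√341) = 130572 + 403*I*√341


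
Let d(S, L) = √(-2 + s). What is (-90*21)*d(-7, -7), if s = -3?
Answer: -1890*I*√5 ≈ -4226.2*I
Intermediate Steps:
d(S, L) = I*√5 (d(S, L) = √(-2 - 3) = √(-5) = I*√5)
(-90*21)*d(-7, -7) = (-90*21)*(I*√5) = -1890*I*√5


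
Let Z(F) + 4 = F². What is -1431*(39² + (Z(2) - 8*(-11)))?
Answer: -2302479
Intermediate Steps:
Z(F) = -4 + F²
-1431*(39² + (Z(2) - 8*(-11))) = -1431*(39² + ((-4 + 2²) - 8*(-11))) = -1431*(1521 + ((-4 + 4) + 88)) = -1431*(1521 + (0 + 88)) = -1431*(1521 + 88) = -1431*1609 = -2302479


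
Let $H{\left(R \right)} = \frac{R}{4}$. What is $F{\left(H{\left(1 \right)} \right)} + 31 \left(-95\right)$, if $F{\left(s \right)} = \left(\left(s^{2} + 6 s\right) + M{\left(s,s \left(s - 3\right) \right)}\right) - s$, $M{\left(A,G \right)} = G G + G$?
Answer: $- \frac{753639}{256} \approx -2943.9$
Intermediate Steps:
$M{\left(A,G \right)} = G + G^{2}$ ($M{\left(A,G \right)} = G^{2} + G = G + G^{2}$)
$H{\left(R \right)} = \frac{R}{4}$ ($H{\left(R \right)} = R \frac{1}{4} = \frac{R}{4}$)
$F{\left(s \right)} = s^{2} + 5 s + s \left(1 + s \left(-3 + s\right)\right) \left(-3 + s\right)$ ($F{\left(s \right)} = \left(\left(s^{2} + 6 s\right) + s \left(s - 3\right) \left(1 + s \left(s - 3\right)\right)\right) - s = \left(\left(s^{2} + 6 s\right) + s \left(-3 + s\right) \left(1 + s \left(-3 + s\right)\right)\right) - s = \left(\left(s^{2} + 6 s\right) + s \left(1 + s \left(-3 + s\right)\right) \left(-3 + s\right)\right) - s = \left(s^{2} + 6 s + s \left(1 + s \left(-3 + s\right)\right) \left(-3 + s\right)\right) - s = s^{2} + 5 s + s \left(1 + s \left(-3 + s\right)\right) \left(-3 + s\right)$)
$F{\left(H{\left(1 \right)} \right)} + 31 \left(-95\right) = \frac{1}{4} \cdot 1 \left(5 + \frac{1}{4} \cdot 1 + \left(1 + \frac{1}{4} \cdot 1 \left(-3 + \frac{1}{4} \cdot 1\right)\right) \left(-3 + \frac{1}{4} \cdot 1\right)\right) + 31 \left(-95\right) = \frac{5 + \frac{1}{4} + \left(1 + \frac{-3 + \frac{1}{4}}{4}\right) \left(-3 + \frac{1}{4}\right)}{4} - 2945 = \frac{5 + \frac{1}{4} + \left(1 + \frac{1}{4} \left(- \frac{11}{4}\right)\right) \left(- \frac{11}{4}\right)}{4} - 2945 = \frac{5 + \frac{1}{4} + \left(1 - \frac{11}{16}\right) \left(- \frac{11}{4}\right)}{4} - 2945 = \frac{5 + \frac{1}{4} + \frac{5}{16} \left(- \frac{11}{4}\right)}{4} - 2945 = \frac{5 + \frac{1}{4} - \frac{55}{64}}{4} - 2945 = \frac{1}{4} \cdot \frac{281}{64} - 2945 = \frac{281}{256} - 2945 = - \frac{753639}{256}$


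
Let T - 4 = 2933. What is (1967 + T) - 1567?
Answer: 3337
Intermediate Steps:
T = 2937 (T = 4 + 2933 = 2937)
(1967 + T) - 1567 = (1967 + 2937) - 1567 = 4904 - 1567 = 3337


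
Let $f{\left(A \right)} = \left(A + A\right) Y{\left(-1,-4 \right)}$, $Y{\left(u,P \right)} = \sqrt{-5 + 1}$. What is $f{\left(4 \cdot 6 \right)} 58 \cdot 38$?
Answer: $211584 i \approx 2.1158 \cdot 10^{5} i$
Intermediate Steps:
$Y{\left(u,P \right)} = 2 i$ ($Y{\left(u,P \right)} = \sqrt{-4} = 2 i$)
$f{\left(A \right)} = 4 i A$ ($f{\left(A \right)} = \left(A + A\right) 2 i = 2 A 2 i = 4 i A$)
$f{\left(4 \cdot 6 \right)} 58 \cdot 38 = 4 i 4 \cdot 6 \cdot 58 \cdot 38 = 4 i 24 \cdot 58 \cdot 38 = 96 i 58 \cdot 38 = 5568 i 38 = 211584 i$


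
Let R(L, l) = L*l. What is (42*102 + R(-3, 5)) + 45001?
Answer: 49270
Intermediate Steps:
(42*102 + R(-3, 5)) + 45001 = (42*102 - 3*5) + 45001 = (4284 - 15) + 45001 = 4269 + 45001 = 49270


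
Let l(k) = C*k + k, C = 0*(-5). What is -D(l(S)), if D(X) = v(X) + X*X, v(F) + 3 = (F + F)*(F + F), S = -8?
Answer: -317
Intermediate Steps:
C = 0
l(k) = k (l(k) = 0*k + k = 0 + k = k)
v(F) = -3 + 4*F² (v(F) = -3 + (F + F)*(F + F) = -3 + (2*F)*(2*F) = -3 + 4*F²)
D(X) = -3 + 5*X² (D(X) = (-3 + 4*X²) + X*X = (-3 + 4*X²) + X² = -3 + 5*X²)
-D(l(S)) = -(-3 + 5*(-8)²) = -(-3 + 5*64) = -(-3 + 320) = -1*317 = -317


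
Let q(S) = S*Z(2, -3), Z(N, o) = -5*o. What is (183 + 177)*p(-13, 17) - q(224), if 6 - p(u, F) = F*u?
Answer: 78360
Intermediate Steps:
p(u, F) = 6 - F*u
q(S) = 15*S (q(S) = S*(-5*(-3)) = S*15 = 15*S)
(183 + 177)*p(-13, 17) - q(224) = (183 + 177)*(6 - 1*17*(-13)) - 15*224 = 360*(6 + 221) - 1*3360 = 360*227 - 3360 = 81720 - 3360 = 78360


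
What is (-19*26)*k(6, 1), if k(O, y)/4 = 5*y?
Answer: -9880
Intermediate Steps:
k(O, y) = 20*y (k(O, y) = 4*(5*y) = 20*y)
(-19*26)*k(6, 1) = (-19*26)*(20*1) = -494*20 = -9880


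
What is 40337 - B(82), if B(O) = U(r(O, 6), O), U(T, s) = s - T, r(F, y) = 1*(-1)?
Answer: 40254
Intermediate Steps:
r(F, y) = -1
B(O) = 1 + O (B(O) = O - 1*(-1) = O + 1 = 1 + O)
40337 - B(82) = 40337 - (1 + 82) = 40337 - 1*83 = 40337 - 83 = 40254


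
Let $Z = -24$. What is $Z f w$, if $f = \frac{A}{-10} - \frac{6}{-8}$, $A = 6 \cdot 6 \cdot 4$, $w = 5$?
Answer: $1638$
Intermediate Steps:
$A = 144$ ($A = 36 \cdot 4 = 144$)
$f = - \frac{273}{20}$ ($f = \frac{144}{-10} - \frac{6}{-8} = 144 \left(- \frac{1}{10}\right) - - \frac{3}{4} = - \frac{72}{5} + \frac{3}{4} = - \frac{273}{20} \approx -13.65$)
$Z f w = \left(-24\right) \left(- \frac{273}{20}\right) 5 = \frac{1638}{5} \cdot 5 = 1638$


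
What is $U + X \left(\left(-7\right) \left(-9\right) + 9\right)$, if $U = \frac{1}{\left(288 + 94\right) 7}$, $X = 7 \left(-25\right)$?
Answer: $- \frac{33692399}{2674} \approx -12600.0$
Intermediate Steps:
$X = -175$
$U = \frac{1}{2674}$ ($U = \frac{1}{382} \cdot \frac{1}{7} = \frac{1}{2674} \approx 0.00037397$)
$U + X \left(\left(-7\right) \left(-9\right) + 9\right) = \frac{1}{2674} - 175 \left(\left(-7\right) \left(-9\right) + 9\right) = \frac{1}{2674} - 175 \left(63 + 9\right) = \frac{1}{2674} - 12600 = - \frac{33692399}{2674}$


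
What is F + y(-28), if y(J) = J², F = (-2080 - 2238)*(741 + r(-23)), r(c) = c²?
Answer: -5483076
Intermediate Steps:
F = -5483860 (F = (-2080 - 2238)*(741 + (-23)²) = -4318*(741 + 529) = -4318*1270 = -5483860)
F + y(-28) = -5483860 + (-28)² = -5483860 + 784 = -5483076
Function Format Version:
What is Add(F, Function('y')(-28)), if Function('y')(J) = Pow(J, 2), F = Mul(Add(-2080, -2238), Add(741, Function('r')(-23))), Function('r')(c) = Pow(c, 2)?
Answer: -5483076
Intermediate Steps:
F = -5483860 (F = Mul(Add(-2080, -2238), Add(741, Pow(-23, 2))) = Mul(-4318, Add(741, 529)) = Mul(-4318, 1270) = -5483860)
Add(F, Function('y')(-28)) = Add(-5483860, Pow(-28, 2)) = Add(-5483860, 784) = -5483076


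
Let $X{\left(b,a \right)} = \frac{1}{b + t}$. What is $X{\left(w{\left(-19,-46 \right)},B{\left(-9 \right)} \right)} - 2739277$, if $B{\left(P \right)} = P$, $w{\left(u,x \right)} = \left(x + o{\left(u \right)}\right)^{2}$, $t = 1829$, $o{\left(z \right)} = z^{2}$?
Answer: $- \frac{276814897957}{101054} \approx -2.7393 \cdot 10^{6}$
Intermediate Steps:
$w{\left(u,x \right)} = \left(x + u^{2}\right)^{2}$
$X{\left(b,a \right)} = \frac{1}{1829 + b}$ ($X{\left(b,a \right)} = \frac{1}{b + 1829} = \frac{1}{1829 + b}$)
$X{\left(w{\left(-19,-46 \right)},B{\left(-9 \right)} \right)} - 2739277 = \frac{1}{1829 + \left(-46 + \left(-19\right)^{2}\right)^{2}} - 2739277 = \frac{1}{1829 + \left(-46 + 361\right)^{2}} - 2739277 = \frac{1}{1829 + 315^{2}} - 2739277 = \frac{1}{1829 + 99225} - 2739277 = \frac{1}{101054} - 2739277 = - \frac{276814897957}{101054}$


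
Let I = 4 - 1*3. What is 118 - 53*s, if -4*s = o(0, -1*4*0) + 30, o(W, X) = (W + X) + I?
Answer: 2115/4 ≈ 528.75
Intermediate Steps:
I = 1 (I = 4 - 3 = 1)
o(W, X) = 1 + W + X (o(W, X) = (W + X) + 1 = 1 + W + X)
s = -31/4 (s = -((1 + 0 - 1*4*0) + 30)/4 = -((1 + 0 - 4*0) + 30)/4 = -((1 + 0 + 0) + 30)/4 = -(1 + 30)/4 = -¼*31 = -31/4 ≈ -7.7500)
118 - 53*s = 118 - 53*(-31/4) = 118 + 1643/4 = 2115/4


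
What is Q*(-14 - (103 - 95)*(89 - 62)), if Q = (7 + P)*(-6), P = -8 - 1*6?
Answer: -9660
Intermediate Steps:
P = -14 (P = -8 - 6 = -14)
Q = 42 (Q = (7 - 14)*(-6) = -7*(-6) = 42)
Q*(-14 - (103 - 95)*(89 - 62)) = 42*(-14 - (103 - 95)*(89 - 62)) = 42*(-14 - 8*27) = 42*(-14 - 1*216) = 42*(-14 - 216) = 42*(-230) = -9660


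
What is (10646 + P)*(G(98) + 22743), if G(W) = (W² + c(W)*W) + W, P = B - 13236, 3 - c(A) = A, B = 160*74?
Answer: 213998750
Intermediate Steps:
B = 11840
c(A) = 3 - A
P = -1396 (P = 11840 - 13236 = -1396)
G(W) = W + W² + W*(3 - W) (G(W) = (W² + (3 - W)*W) + W = (W² + W*(3 - W)) + W = W + W² + W*(3 - W))
(10646 + P)*(G(98) + 22743) = (10646 - 1396)*(4*98 + 22743) = 9250*(392 + 22743) = 9250*23135 = 213998750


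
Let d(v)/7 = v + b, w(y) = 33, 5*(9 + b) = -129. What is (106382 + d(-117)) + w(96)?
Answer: 526762/5 ≈ 1.0535e+5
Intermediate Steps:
b = -174/5 (b = -9 + (⅕)*(-129) = -9 - 129/5 = -174/5 ≈ -34.800)
d(v) = -1218/5 + 7*v (d(v) = 7*(v - 174/5) = 7*(-174/5 + v) = -1218/5 + 7*v)
(106382 + d(-117)) + w(96) = (106382 + (-1218/5 + 7*(-117))) + 33 = (106382 + (-1218/5 - 819)) + 33 = (106382 - 5313/5) + 33 = 526597/5 + 33 = 526762/5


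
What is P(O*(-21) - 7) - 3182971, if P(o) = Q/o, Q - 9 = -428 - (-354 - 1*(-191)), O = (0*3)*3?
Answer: -22280541/7 ≈ -3.1829e+6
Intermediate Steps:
O = 0 (O = 0*3 = 0)
Q = -256 (Q = 9 + (-428 - (-354 - 1*(-191))) = 9 + (-428 - (-354 + 191)) = 9 + (-428 - 1*(-163)) = 9 + (-428 + 163) = 9 - 265 = -256)
P(o) = -256/o
P(O*(-21) - 7) - 3182971 = -256/(0*(-21) - 7) - 3182971 = -256/(0 - 7) - 3182971 = -256/(-7) - 3182971 = -256*(-⅐) - 3182971 = 256/7 - 3182971 = -22280541/7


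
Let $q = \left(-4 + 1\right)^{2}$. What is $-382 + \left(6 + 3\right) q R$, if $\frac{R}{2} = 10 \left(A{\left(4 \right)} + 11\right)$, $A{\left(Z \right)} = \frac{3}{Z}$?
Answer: $18653$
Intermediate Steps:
$q = 9$ ($q = \left(-3\right)^{2} = 9$)
$R = 235$ ($R = 2 \cdot 10 \left(\frac{3}{4} + 11\right) = 2 \cdot 10 \cdot \frac{47}{4} = 2 \cdot \frac{235}{2} = 235$)
$-382 + \left(6 + 3\right) q R = -382 + \left(6 + 3\right) 9 \cdot 235 = -382 + 9 \cdot 9 \cdot 235 = -382 + 81 \cdot 235 = -382 + 19035 = 18653$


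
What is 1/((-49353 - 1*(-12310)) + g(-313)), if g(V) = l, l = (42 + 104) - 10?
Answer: -1/36907 ≈ -2.7095e-5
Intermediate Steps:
l = 136 (l = 146 - 10 = 136)
g(V) = 136
1/((-49353 - 1*(-12310)) + g(-313)) = 1/((-49353 - 1*(-12310)) + 136) = 1/((-49353 + 12310) + 136) = 1/(-37043 + 136) = 1/(-36907) = -1/36907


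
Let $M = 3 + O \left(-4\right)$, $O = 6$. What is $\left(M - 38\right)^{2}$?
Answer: $3481$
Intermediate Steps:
$M = -21$ ($M = 3 + 6 \left(-4\right) = 3 - 24 = -21$)
$\left(M - 38\right)^{2} = \left(-21 - 38\right)^{2} = \left(-59\right)^{2} = 3481$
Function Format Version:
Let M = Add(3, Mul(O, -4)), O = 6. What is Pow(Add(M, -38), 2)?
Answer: 3481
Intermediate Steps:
M = -21 (M = Add(3, Mul(6, -4)) = Add(3, -24) = -21)
Pow(Add(M, -38), 2) = Pow(Add(-21, -38), 2) = Pow(-59, 2) = 3481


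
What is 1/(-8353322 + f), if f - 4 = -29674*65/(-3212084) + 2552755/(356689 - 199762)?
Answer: -252031352934/2105293785855005867 ≈ -1.1971e-7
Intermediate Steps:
f = 5259298340881/252031352934 (f = 4 + (-29674*65/(-3212084) + 2552755/(356689 - 199762)) = 4 + (-1928810*(-1/3212084) + 2552755/156927) = 4 + (964405/1606042 + 2552755*(1/156927)) = 4 + (964405/1606042 + 2552755/156927) = 4 + 4251172929145/252031352934 = 5259298340881/252031352934 ≈ 20.868)
1/(-8353322 + f) = 1/(-8353322 + 5259298340881/252031352934) = 1/(-2105293785855005867/252031352934) = -252031352934/2105293785855005867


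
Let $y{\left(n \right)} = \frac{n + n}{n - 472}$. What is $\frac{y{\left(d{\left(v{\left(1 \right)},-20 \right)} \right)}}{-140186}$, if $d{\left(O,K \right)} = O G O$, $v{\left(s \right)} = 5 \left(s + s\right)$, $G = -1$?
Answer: $- \frac{25}{10023299} \approx -2.4942 \cdot 10^{-6}$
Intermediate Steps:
$v{\left(s \right)} = 10 s$ ($v{\left(s \right)} = 5 \cdot 2 s = 10 s$)
$d{\left(O,K \right)} = - O^{2}$ ($d{\left(O,K \right)} = O \left(-1\right) O = - O O = - O^{2}$)
$y{\left(n \right)} = \frac{2 n}{-472 + n}$
$\frac{y{\left(d{\left(v{\left(1 \right)},-20 \right)} \right)}}{-140186} = \frac{2 \left(- \left(10 \cdot 1\right)^{2}\right) \frac{1}{-472 - \left(10 \cdot 1\right)^{2}}}{-140186} = \frac{2 \left(- 10^{2}\right)}{-472 - 10^{2}} \left(- \frac{1}{140186}\right) = \frac{2 \left(\left(-1\right) 100\right)}{-472 - 100} \left(- \frac{1}{140186}\right) = 2 \left(-100\right) \frac{1}{-472 - 100} \left(- \frac{1}{140186}\right) = 2 \left(-100\right) \frac{1}{-572} \left(- \frac{1}{140186}\right) = 2 \left(-100\right) \left(- \frac{1}{572}\right) \left(- \frac{1}{140186}\right) = \frac{50}{143} \left(- \frac{1}{140186}\right) = - \frac{25}{10023299}$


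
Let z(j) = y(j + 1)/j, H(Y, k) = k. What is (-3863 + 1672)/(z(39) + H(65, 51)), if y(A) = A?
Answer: -85449/2029 ≈ -42.114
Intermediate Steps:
z(j) = (1 + j)/j (z(j) = (j + 1)/j = (1 + j)/j)
(-3863 + 1672)/(z(39) + H(65, 51)) = (-3863 + 1672)/((1 + 39)/39 + 51) = -2191/((1/39)*40 + 51) = -2191/(40/39 + 51) = -2191/2029/39 = -2191*39/2029 = -85449/2029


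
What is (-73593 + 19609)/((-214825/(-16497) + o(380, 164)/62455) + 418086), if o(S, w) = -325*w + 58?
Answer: -4278523243680/33136535578747 ≈ -0.12912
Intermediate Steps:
o(S, w) = 58 - 325*w
(-73593 + 19609)/((-214825/(-16497) + o(380, 164)/62455) + 418086) = (-73593 + 19609)/((-214825/(-16497) + (58 - 325*164)/62455) + 418086) = -53984/((-214825*(-1/16497) + (58 - 53300)*(1/62455)) + 418086) = -53984/((16525/1269 - 53242*1/62455) + 418086) = -53984/((16525/1269 - 53242/62455) + 418086) = -53984/(964504777/79255395 + 418086) = -53984/33136535578747/79255395 = -53984*79255395/33136535578747 = -4278523243680/33136535578747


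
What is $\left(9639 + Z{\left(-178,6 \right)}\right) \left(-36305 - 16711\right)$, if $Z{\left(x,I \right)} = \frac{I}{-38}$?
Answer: $- \frac{9709244208}{19} \approx -5.1101 \cdot 10^{8}$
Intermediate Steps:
$Z{\left(x,I \right)} = - \frac{I}{38}$ ($Z{\left(x,I \right)} = I \left(- \frac{1}{38}\right) = - \frac{I}{38}$)
$\left(9639 + Z{\left(-178,6 \right)}\right) \left(-36305 - 16711\right) = \left(9639 - \frac{3}{19}\right) \left(-36305 - 16711\right) = \left(9639 - \frac{3}{19}\right) \left(-53016\right) = \frac{183138}{19} \left(-53016\right) = - \frac{9709244208}{19}$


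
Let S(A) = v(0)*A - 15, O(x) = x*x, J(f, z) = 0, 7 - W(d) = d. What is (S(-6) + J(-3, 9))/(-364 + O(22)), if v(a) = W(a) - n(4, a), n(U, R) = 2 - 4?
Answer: -23/40 ≈ -0.57500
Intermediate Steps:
W(d) = 7 - d
n(U, R) = -2
v(a) = 9 - a (v(a) = (7 - a) - 1*(-2) = (7 - a) + 2 = 9 - a)
O(x) = x**2
S(A) = -15 + 9*A (S(A) = (9 - 1*0)*A - 15 = (9 + 0)*A - 15 = 9*A - 15 = -15 + 9*A)
(S(-6) + J(-3, 9))/(-364 + O(22)) = ((-15 + 9*(-6)) + 0)/(-364 + 22**2) = ((-15 - 54) + 0)/(-364 + 484) = (-69 + 0)/120 = -69*1/120 = -23/40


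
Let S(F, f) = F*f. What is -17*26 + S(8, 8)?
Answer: -378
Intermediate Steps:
-17*26 + S(8, 8) = -17*26 + 8*8 = -442 + 64 = -378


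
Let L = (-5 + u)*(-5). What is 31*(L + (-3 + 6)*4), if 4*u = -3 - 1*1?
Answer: 1302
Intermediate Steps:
u = -1 (u = (-3 - 1*1)/4 = (-3 - 1)/4 = (¼)*(-4) = -1)
L = 30 (L = (-5 - 1)*(-5) = -6*(-5) = 30)
31*(L + (-3 + 6)*4) = 31*(30 + (-3 + 6)*4) = 31*(30 + 3*4) = 31*(30 + 12) = 31*42 = 1302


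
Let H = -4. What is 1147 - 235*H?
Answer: 2087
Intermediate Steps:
1147 - 235*H = 1147 - 235*(-4) = 1147 - 1*(-940) = 1147 + 940 = 2087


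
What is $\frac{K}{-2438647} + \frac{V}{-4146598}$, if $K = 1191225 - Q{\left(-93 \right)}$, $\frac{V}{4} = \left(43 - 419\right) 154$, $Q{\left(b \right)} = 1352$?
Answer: $- \frac{2184547669251}{5056044386453} \approx -0.43207$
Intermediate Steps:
$V = -231616$ ($V = 4 \left(43 - 419\right) 154 = 4 \left(\left(-376\right) 154\right) = 4 \left(-57904\right) = -231616$)
$K = 1189873$ ($K = 1191225 - 1352 = 1189873$)
$\frac{K}{-2438647} + \frac{V}{-4146598} = \frac{1189873}{-2438647} - \frac{231616}{-4146598} = 1189873 \left(- \frac{1}{2438647}\right) - - \frac{115808}{2073299} = - \frac{1189873}{2438647} + \frac{115808}{2073299} = - \frac{2184547669251}{5056044386453}$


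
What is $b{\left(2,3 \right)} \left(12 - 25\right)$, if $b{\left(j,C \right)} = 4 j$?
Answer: $-104$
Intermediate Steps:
$b{\left(2,3 \right)} \left(12 - 25\right) = 4 \cdot 2 \left(12 - 25\right) = 8 \left(-13\right) = -104$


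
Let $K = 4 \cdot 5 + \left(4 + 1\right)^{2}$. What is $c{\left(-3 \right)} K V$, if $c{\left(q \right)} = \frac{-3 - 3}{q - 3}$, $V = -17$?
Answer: $-765$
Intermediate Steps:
$K = 45$ ($K = 20 + 5^{2} = 20 + 25 = 45$)
$c{\left(q \right)} = - \frac{6}{-3 + q}$
$c{\left(-3 \right)} K V = - \frac{6}{-3 - 3} \cdot 45 \left(-17\right) = - \frac{6}{-6} \cdot 45 \left(-17\right) = \left(-6\right) \left(- \frac{1}{6}\right) 45 \left(-17\right) = 1 \cdot 45 \left(-17\right) = 45 \left(-17\right) = -765$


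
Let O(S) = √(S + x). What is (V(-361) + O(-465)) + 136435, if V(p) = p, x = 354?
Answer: 136074 + I*√111 ≈ 1.3607e+5 + 10.536*I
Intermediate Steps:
O(S) = √(354 + S) (O(S) = √(S + 354) = √(354 + S))
(V(-361) + O(-465)) + 136435 = (-361 + √(354 - 465)) + 136435 = (-361 + √(-111)) + 136435 = (-361 + I*√111) + 136435 = 136074 + I*√111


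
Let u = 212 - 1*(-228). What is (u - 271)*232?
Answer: 39208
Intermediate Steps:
u = 440 (u = 212 + 228 = 440)
(u - 271)*232 = (440 - 271)*232 = 169*232 = 39208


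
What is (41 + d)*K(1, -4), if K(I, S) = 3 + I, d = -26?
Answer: 60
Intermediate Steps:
(41 + d)*K(1, -4) = (41 - 26)*(3 + 1) = 15*4 = 60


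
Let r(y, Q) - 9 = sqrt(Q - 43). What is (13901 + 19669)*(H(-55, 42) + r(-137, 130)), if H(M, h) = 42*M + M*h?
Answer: -154791270 + 33570*sqrt(87) ≈ -1.5448e+8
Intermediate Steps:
r(y, Q) = 9 + sqrt(-43 + Q) (r(y, Q) = 9 + sqrt(Q - 43) = 9 + sqrt(-43 + Q))
(13901 + 19669)*(H(-55, 42) + r(-137, 130)) = (13901 + 19669)*(-55*(42 + 42) + (9 + sqrt(-43 + 130))) = 33570*(-55*84 + (9 + sqrt(87))) = 33570*(-4620 + (9 + sqrt(87))) = 33570*(-4611 + sqrt(87)) = -154791270 + 33570*sqrt(87)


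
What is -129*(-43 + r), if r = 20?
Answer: 2967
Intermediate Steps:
-129*(-43 + r) = -129*(-43 + 20) = -129*(-23) = 2967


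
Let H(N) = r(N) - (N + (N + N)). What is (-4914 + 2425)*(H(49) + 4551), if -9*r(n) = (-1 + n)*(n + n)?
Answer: -28981916/3 ≈ -9.6606e+6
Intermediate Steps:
r(n) = -2*n*(-1 + n)/9 (r(n) = -(-1 + n)*(n + n)/9 = -(-1 + n)*2*n/9 = -2*n*(-1 + n)/9)
H(N) = -3*N + 2*N*(1 - N)/9 (H(N) = 2*N*(1 - N)/9 - (N + (N + N)) = 2*N*(1 - N)/9 - (N + 2*N) = 2*N*(1 - N)/9 - 3*N = -3*N + 2*N*(1 - N)/9)
(-4914 + 2425)*(H(49) + 4551) = (-4914 + 2425)*((⅑)*49*(-25 - 2*49) + 4551) = -2489*((⅑)*49*(-25 - 98) + 4551) = -2489*((⅑)*49*(-123) + 4551) = -2489*(-2009/3 + 4551) = -2489*11644/3 = -28981916/3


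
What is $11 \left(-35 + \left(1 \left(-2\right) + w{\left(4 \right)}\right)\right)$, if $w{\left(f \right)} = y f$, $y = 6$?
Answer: $-143$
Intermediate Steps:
$w{\left(f \right)} = 6 f$
$11 \left(-35 + \left(1 \left(-2\right) + w{\left(4 \right)}\right)\right) = 11 \left(-35 + \left(1 \left(-2\right) + 6 \cdot 4\right)\right) = 11 \left(-35 + \left(-2 + 24\right)\right) = 11 \left(-35 + 22\right) = 11 \left(-13\right) = -143$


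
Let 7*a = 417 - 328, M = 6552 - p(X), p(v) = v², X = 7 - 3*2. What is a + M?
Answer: 45946/7 ≈ 6563.7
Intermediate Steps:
X = 1 (X = 7 - 6 = 1)
M = 6551 (M = 6552 - 1*1² = 6552 - 1*1 = 6552 - 1 = 6551)
a = 89/7 (a = (417 - 328)/7 = (⅐)*89 = 89/7 ≈ 12.714)
a + M = 89/7 + 6551 = 45946/7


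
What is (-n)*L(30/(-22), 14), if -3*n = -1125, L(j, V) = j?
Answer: 5625/11 ≈ 511.36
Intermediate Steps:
n = 375 (n = -⅓*(-1125) = 375)
(-n)*L(30/(-22), 14) = (-1*375)*(30/(-22)) = -11250*(-1)/22 = -375*(-15/11) = 5625/11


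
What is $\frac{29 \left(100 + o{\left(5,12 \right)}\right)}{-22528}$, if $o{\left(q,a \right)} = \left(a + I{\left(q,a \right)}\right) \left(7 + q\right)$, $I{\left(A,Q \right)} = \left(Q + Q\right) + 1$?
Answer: $- \frac{493}{704} \approx -0.70028$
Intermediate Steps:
$I{\left(A,Q \right)} = 1 + 2 Q$ ($I{\left(A,Q \right)} = 2 Q + 1 = 1 + 2 Q$)
$o{\left(q,a \right)} = \left(1 + 3 a\right) \left(7 + q\right)$ ($o{\left(q,a \right)} = \left(a + \left(1 + 2 a\right)\right) \left(7 + q\right) = \left(1 + 3 a\right) \left(7 + q\right)$)
$\frac{29 \left(100 + o{\left(5,12 \right)}\right)}{-22528} = \frac{29 \left(100 + \left(7 + 5 + 21 \cdot 12 + 3 \cdot 12 \cdot 5\right)\right)}{-22528} = 29 \left(100 + \left(7 + 5 + 252 + 180\right)\right) \left(- \frac{1}{22528}\right) = 29 \left(100 + 444\right) \left(- \frac{1}{22528}\right) = 29 \cdot 544 \left(- \frac{1}{22528}\right) = 15776 \left(- \frac{1}{22528}\right) = - \frac{493}{704}$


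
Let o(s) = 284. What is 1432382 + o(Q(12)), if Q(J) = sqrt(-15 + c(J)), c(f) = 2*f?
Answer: 1432666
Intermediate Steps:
Q(J) = sqrt(-15 + 2*J)
1432382 + o(Q(12)) = 1432382 + 284 = 1432666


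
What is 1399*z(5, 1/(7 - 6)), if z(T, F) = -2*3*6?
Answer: -50364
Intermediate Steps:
z(T, F) = -36 (z(T, F) = -6*6 = -36)
1399*z(5, 1/(7 - 6)) = 1399*(-36) = -50364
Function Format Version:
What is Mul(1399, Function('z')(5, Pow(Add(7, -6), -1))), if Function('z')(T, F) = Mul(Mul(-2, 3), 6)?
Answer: -50364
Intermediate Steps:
Function('z')(T, F) = -36 (Function('z')(T, F) = Mul(-6, 6) = -36)
Mul(1399, Function('z')(5, Pow(Add(7, -6), -1))) = Mul(1399, -36) = -50364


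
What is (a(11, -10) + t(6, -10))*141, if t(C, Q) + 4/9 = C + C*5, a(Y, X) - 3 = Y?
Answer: 20962/3 ≈ 6987.3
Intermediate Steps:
a(Y, X) = 3 + Y
t(C, Q) = -4/9 + 6*C (t(C, Q) = -4/9 + (C + C*5) = -4/9 + (C + 5*C) = -4/9 + 6*C)
(a(11, -10) + t(6, -10))*141 = ((3 + 11) + (-4/9 + 6*6))*141 = (14 + (-4/9 + 36))*141 = (14 + 320/9)*141 = (446/9)*141 = 20962/3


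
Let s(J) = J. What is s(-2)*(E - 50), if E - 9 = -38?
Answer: 158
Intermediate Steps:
E = -29 (E = 9 - 38 = -29)
s(-2)*(E - 50) = -2*(-29 - 50) = -2*(-79) = 158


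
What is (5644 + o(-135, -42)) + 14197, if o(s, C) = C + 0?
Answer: 19799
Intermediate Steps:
o(s, C) = C
(5644 + o(-135, -42)) + 14197 = (5644 - 42) + 14197 = 5602 + 14197 = 19799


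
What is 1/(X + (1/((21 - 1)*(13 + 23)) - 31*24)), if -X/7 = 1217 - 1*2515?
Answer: 720/6006241 ≈ 0.00011988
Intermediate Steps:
X = 9086 (X = -7*(1217 - 1*2515) = -7*(1217 - 2515) = -7*(-1298) = 9086)
1/(X + (1/((21 - 1)*(13 + 23)) - 31*24)) = 1/(9086 + (1/((21 - 1)*(13 + 23)) - 31*24)) = 1/(9086 + (1/(20*36) - 744)) = 1/(9086 + (1/720 - 744)) = 1/(9086 - 535679/720) = 1/(6006241/720) = 720/6006241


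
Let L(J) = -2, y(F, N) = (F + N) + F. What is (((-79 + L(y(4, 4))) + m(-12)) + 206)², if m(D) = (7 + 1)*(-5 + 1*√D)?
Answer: 6457 + 2720*I*√3 ≈ 6457.0 + 4711.2*I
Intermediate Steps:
y(F, N) = N + 2*F
m(D) = -40 + 8*√D (m(D) = 8*(-5 + √D) = -40 + 8*√D)
(((-79 + L(y(4, 4))) + m(-12)) + 206)² = (((-79 - 2) + (-40 + 8*√(-12))) + 206)² = ((-81 + (-40 + 8*(2*I*√3))) + 206)² = ((-81 + (-40 + 16*I*√3)) + 206)² = ((-121 + 16*I*√3) + 206)² = (85 + 16*I*√3)²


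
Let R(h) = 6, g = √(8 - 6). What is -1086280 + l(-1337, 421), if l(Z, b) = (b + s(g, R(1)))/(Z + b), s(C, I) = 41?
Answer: -497516471/458 ≈ -1.0863e+6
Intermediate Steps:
g = √2 ≈ 1.4142
l(Z, b) = (41 + b)/(Z + b) (l(Z, b) = (b + 41)/(Z + b) = (41 + b)/(Z + b))
-1086280 + l(-1337, 421) = -1086280 + (41 + 421)/(-1337 + 421) = -1086280 + 462/(-916) = -1086280 - 1/916*462 = -1086280 - 231/458 = -497516471/458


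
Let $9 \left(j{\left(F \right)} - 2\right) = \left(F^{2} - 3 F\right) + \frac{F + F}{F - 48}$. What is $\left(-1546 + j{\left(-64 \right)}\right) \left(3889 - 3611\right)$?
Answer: $- \frac{2077216}{7} \approx -2.9675 \cdot 10^{5}$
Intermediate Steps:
$j{\left(F \right)} = 2 - \frac{F}{3} + \frac{F^{2}}{9} + \frac{2 F}{9 \left(-48 + F\right)}$ ($j{\left(F \right)} = 2 + \frac{\left(F^{2} - 3 F\right) + \frac{F + F}{F - 48}}{9} = 2 + \frac{\left(F^{2} - 3 F\right) + \frac{2 F}{-48 + F}}{9} = 2 + \frac{F^{2} - 3 F + \frac{2 F}{-48 + F}}{9} = 2 + \left(- \frac{F}{3} + \frac{F^{2}}{9} + \frac{2 F}{9 \left(-48 + F\right)}\right) = 2 - \frac{F}{3} + \frac{F^{2}}{9} + \frac{2 F}{9 \left(-48 + F\right)}$)
$\left(-1546 + j{\left(-64 \right)}\right) \left(3889 - 3611\right) = \left(-1546 + \frac{-864 + \left(-64\right)^{3} - 51 \left(-64\right)^{2} + 164 \left(-64\right)}{9 \left(-48 - 64\right)}\right) \left(3889 - 3611\right) = \left(-1546 + \frac{-864 - 262144 - 208896 - 10496}{9 \left(-112\right)}\right) 278 = \left(-1546 + \frac{1}{9} \left(- \frac{1}{112}\right) \left(-864 - 262144 - 208896 - 10496\right)\right) 278 = \left(-1546 + \frac{1}{9} \left(- \frac{1}{112}\right) \left(-482400\right)\right) 278 = \left(-1546 + \frac{3350}{7}\right) 278 = \left(- \frac{7472}{7}\right) 278 = - \frac{2077216}{7}$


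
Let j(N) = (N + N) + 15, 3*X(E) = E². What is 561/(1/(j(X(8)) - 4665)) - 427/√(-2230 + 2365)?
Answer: -2584714 - 427*√15/45 ≈ -2.5848e+6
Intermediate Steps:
X(E) = E²/3
j(N) = 15 + 2*N (j(N) = 2*N + 15 = 15 + 2*N)
561/(1/(j(X(8)) - 4665)) - 427/√(-2230 + 2365) = 561/(1/((15 + 2*((⅓)*8²)) - 4665)) - 427/√(-2230 + 2365) = 561/(1/((15 + 2*((⅓)*64)) - 4665)) - 427*√15/45 = 561/(1/((15 + 2*(64/3)) - 4665)) - 427*√15/45 = 561/(1/((15 + 128/3) - 4665)) - 427*√15/45 = 561/(1/(173/3 - 4665)) - 427*√15/45 = 561/(1/(-13822/3)) - 427*√15/45 = 561/(-3/13822) - 427*√15/45 = 561*(-13822/3) - 427*√15/45 = -2584714 - 427*√15/45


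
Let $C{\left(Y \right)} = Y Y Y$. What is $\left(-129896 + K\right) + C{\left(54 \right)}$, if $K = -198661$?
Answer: $-171093$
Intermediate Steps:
$C{\left(Y \right)} = Y^{3}$ ($C{\left(Y \right)} = Y^{2} Y = Y^{3}$)
$\left(-129896 + K\right) + C{\left(54 \right)} = \left(-129896 - 198661\right) + 54^{3} = -328557 + 157464 = -171093$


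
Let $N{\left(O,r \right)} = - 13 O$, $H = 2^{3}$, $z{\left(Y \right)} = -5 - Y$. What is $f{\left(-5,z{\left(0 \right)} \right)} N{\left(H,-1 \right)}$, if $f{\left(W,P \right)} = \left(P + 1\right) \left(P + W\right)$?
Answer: $-4160$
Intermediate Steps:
$H = 8$
$f{\left(W,P \right)} = \left(1 + P\right) \left(P + W\right)$
$f{\left(-5,z{\left(0 \right)} \right)} N{\left(H,-1 \right)} = \left(\left(-5 - 0\right) - 5 + \left(-5 - 0\right)^{2} + \left(-5 - 0\right) \left(-5\right)\right) \left(\left(-13\right) 8\right) = \left(\left(-5 + 0\right) - 5 + \left(-5 + 0\right)^{2} + \left(-5 + 0\right) \left(-5\right)\right) \left(-104\right) = \left(-5 - 5 + \left(-5\right)^{2} - -25\right) \left(-104\right) = \left(-5 - 5 + 25 + 25\right) \left(-104\right) = 40 \left(-104\right) = -4160$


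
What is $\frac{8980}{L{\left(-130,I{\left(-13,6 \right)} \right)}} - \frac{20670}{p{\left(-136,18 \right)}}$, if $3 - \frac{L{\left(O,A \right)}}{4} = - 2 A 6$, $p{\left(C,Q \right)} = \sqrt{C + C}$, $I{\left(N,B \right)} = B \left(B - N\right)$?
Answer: $\frac{2245}{1371} + \frac{10335 i \sqrt{17}}{34} \approx 1.6375 + 1253.3 i$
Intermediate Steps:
$p{\left(C,Q \right)} = \sqrt{2} \sqrt{C}$ ($p{\left(C,Q \right)} = \sqrt{2 C} = \sqrt{2} \sqrt{C}$)
$L{\left(O,A \right)} = 12 + 48 A$ ($L{\left(O,A \right)} = 12 - 4 - 2 A 6 = 12 - 4 \left(- 12 A\right) = 12 + 48 A$)
$\frac{8980}{L{\left(-130,I{\left(-13,6 \right)} \right)}} - \frac{20670}{p{\left(-136,18 \right)}} = \frac{8980}{12 + 48 \cdot 6 \left(6 - -13\right)} - \frac{20670}{\sqrt{2} \sqrt{-136}} = \frac{8980}{12 + 48 \cdot 6 \left(6 + 13\right)} - \frac{20670}{\sqrt{2} \cdot 2 i \sqrt{34}} = \frac{8980}{12 + 48 \cdot 6 \cdot 19} - \frac{20670}{4 i \sqrt{17}} = \frac{8980}{12 + 48 \cdot 114} - 20670 \left(- \frac{i \sqrt{17}}{68}\right) = \frac{8980}{12 + 5472} + \frac{10335 i \sqrt{17}}{34} = \frac{8980}{5484} + \frac{10335 i \sqrt{17}}{34} = 8980 \cdot \frac{1}{5484} + \frac{10335 i \sqrt{17}}{34} = \frac{2245}{1371} + \frac{10335 i \sqrt{17}}{34}$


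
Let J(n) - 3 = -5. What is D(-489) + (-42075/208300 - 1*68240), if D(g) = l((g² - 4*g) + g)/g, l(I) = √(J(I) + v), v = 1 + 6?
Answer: -568577363/8332 - √5/489 ≈ -68240.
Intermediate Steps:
J(n) = -2 (J(n) = 3 - 5 = -2)
v = 7
l(I) = √5 (l(I) = √(-2 + 7) = √5)
D(g) = √5/g
D(-489) + (-42075/208300 - 1*68240) = √5/(-489) + (-42075/208300 - 1*68240) = √5*(-1/489) + (-42075*1/208300 - 68240) = -√5/489 + (-1683/8332 - 68240) = -√5/489 - 568577363/8332 = -568577363/8332 - √5/489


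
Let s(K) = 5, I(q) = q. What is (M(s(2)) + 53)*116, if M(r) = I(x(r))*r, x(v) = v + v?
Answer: 11948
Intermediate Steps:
x(v) = 2*v
M(r) = 2*r² (M(r) = (2*r)*r = 2*r²)
(M(s(2)) + 53)*116 = (2*5² + 53)*116 = (2*25 + 53)*116 = (50 + 53)*116 = 103*116 = 11948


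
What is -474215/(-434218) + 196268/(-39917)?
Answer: -66293858269/17332679906 ≈ -3.8248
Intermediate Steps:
-474215/(-434218) + 196268/(-39917) = -474215*(-1/434218) + 196268*(-1/39917) = 474215/434218 - 196268/39917 = -66293858269/17332679906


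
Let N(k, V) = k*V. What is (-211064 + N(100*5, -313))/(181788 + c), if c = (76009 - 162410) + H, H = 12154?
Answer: -367564/107541 ≈ -3.4179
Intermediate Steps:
c = -74247 (c = (76009 - 162410) + 12154 = -86401 + 12154 = -74247)
N(k, V) = V*k
(-211064 + N(100*5, -313))/(181788 + c) = (-211064 - 31300*5)/(181788 - 74247) = (-211064 - 313*500)/107541 = (-211064 - 156500)*(1/107541) = -367564*1/107541 = -367564/107541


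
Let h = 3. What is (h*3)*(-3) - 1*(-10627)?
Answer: 10600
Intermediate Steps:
(h*3)*(-3) - 1*(-10627) = (3*3)*(-3) - 1*(-10627) = 9*(-3) + 10627 = -27 + 10627 = 10600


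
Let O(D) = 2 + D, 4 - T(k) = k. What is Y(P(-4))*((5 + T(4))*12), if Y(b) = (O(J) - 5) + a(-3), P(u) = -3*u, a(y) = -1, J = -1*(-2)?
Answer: -120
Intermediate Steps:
T(k) = 4 - k
J = 2
Y(b) = -2 (Y(b) = ((2 + 2) - 5) - 1 = (4 - 5) - 1 = -1 - 1 = -2)
Y(P(-4))*((5 + T(4))*12) = -2*(5 + (4 - 1*4))*12 = -2*(5 + (4 - 4))*12 = -2*(5 + 0)*12 = -10*12 = -2*60 = -120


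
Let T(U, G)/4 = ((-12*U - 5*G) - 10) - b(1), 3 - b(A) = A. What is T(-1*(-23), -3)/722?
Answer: -546/361 ≈ -1.5125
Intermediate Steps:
b(A) = 3 - A
T(U, G) = -48 - 48*U - 20*G (T(U, G) = 4*(((-12*U - 5*G) - 10) - (3 - 1*1)) = 4*((-10 - 12*U - 5*G) - (3 - 1)) = 4*((-10 - 12*U - 5*G) - 1*2) = 4*((-10 - 12*U - 5*G) - 2) = 4*(-12 - 12*U - 5*G) = -48 - 48*U - 20*G)
T(-1*(-23), -3)/722 = (-48 - (-48)*(-23) - 20*(-3))/722 = (-48 - 48*23 + 60)*(1/722) = (-48 - 1104 + 60)*(1/722) = -1092*1/722 = -546/361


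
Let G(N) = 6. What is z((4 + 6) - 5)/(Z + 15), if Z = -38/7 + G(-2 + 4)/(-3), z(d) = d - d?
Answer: 0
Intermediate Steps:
z(d) = 0
Z = -52/7 (Z = -38/7 + 6/(-3) = -38*⅐ + 6*(-⅓) = -38/7 - 2 = -52/7 ≈ -7.4286)
z((4 + 6) - 5)/(Z + 15) = 0/(-52/7 + 15) = 0/(53/7) = (7/53)*0 = 0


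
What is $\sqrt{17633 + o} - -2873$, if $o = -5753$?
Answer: $2873 + 6 \sqrt{330} \approx 2982.0$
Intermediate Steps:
$\sqrt{17633 + o} - -2873 = \sqrt{17633 - 5753} - -2873 = \sqrt{11880} + \left(-39 + 2912\right) = 6 \sqrt{330} + 2873 = 2873 + 6 \sqrt{330}$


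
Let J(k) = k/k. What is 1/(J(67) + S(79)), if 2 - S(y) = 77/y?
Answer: 79/160 ≈ 0.49375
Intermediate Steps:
S(y) = 2 - 77/y
J(k) = 1
1/(J(67) + S(79)) = 1/(1 + (2 - 77/79)) = 1/(1 + 81/79) = 1/(160/79) = 79/160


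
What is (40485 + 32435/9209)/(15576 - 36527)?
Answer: -372858800/192937759 ≈ -1.9325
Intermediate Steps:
(40485 + 32435/9209)/(15576 - 36527) = (40485 + 32435*(1/9209))/(-20951) = (40485 + 32435/9209)*(-1/20951) = (372858800/9209)*(-1/20951) = -372858800/192937759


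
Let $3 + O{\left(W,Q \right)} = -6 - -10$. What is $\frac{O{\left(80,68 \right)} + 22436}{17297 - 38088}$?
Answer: $- \frac{22437}{20791} \approx -1.0792$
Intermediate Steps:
$O{\left(W,Q \right)} = 1$ ($O{\left(W,Q \right)} = -3 - -4 = -3 + \left(-6 + 10\right) = -3 + 4 = 1$)
$\frac{O{\left(80,68 \right)} + 22436}{17297 - 38088} = \frac{1 + 22436}{17297 - 38088} = \frac{22437}{-20791} = 22437 \left(- \frac{1}{20791}\right) = - \frac{22437}{20791}$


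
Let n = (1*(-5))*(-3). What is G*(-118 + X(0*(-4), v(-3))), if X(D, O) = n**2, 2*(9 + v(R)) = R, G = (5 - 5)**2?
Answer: 0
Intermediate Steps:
n = 15 (n = -5*(-3) = 15)
G = 0 (G = 0**2 = 0)
v(R) = -9 + R/2
X(D, O) = 225 (X(D, O) = 15**2 = 225)
G*(-118 + X(0*(-4), v(-3))) = 0*(-118 + 225) = 0*107 = 0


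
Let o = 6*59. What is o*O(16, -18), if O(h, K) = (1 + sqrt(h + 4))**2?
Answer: 7434 + 1416*sqrt(5) ≈ 10600.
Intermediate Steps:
O(h, K) = (1 + sqrt(4 + h))**2
o = 354
o*O(16, -18) = 354*(1 + sqrt(4 + 16))**2 = 354*(1 + sqrt(20))**2 = 354*(1 + 2*sqrt(5))**2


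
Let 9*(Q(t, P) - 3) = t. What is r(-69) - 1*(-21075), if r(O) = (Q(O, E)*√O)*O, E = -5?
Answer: 21075 + 322*I*√69 ≈ 21075.0 + 2674.7*I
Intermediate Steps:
Q(t, P) = 3 + t/9
r(O) = O^(3/2)*(3 + O/9) (r(O) = ((3 + O/9)*√O)*O = (√O*(3 + O/9))*O = O^(3/2)*(3 + O/9))
r(-69) - 1*(-21075) = (-69)^(3/2)*(27 - 69)/9 - 1*(-21075) = (⅑)*(-69*I*√69)*(-42) + 21075 = 322*I*√69 + 21075 = 21075 + 322*I*√69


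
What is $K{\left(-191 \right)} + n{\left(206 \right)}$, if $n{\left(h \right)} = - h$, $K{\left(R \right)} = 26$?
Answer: $-180$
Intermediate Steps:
$K{\left(-191 \right)} + n{\left(206 \right)} = 26 - 206 = -180$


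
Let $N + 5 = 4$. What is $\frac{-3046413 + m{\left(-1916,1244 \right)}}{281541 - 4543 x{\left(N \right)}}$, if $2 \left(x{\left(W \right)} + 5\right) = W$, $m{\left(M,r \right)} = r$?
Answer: $- \frac{6090338}{613055} \approx -9.9344$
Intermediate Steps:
$N = -1$ ($N = -5 + 4 = -1$)
$x{\left(W \right)} = -5 + \frac{W}{2}$
$\frac{-3046413 + m{\left(-1916,1244 \right)}}{281541 - 4543 x{\left(N \right)}} = \frac{-3046413 + 1244}{281541 - 4543 \left(-5 + \frac{1}{2} \left(-1\right)\right)} = - \frac{3045169}{281541 - 4543 \left(-5 - \frac{1}{2}\right)} = - \frac{3045169}{281541 - - \frac{49973}{2}} = - \frac{3045169}{281541 + \frac{49973}{2}} = - \frac{3045169}{\frac{613055}{2}} = \left(-3045169\right) \frac{2}{613055} = - \frac{6090338}{613055}$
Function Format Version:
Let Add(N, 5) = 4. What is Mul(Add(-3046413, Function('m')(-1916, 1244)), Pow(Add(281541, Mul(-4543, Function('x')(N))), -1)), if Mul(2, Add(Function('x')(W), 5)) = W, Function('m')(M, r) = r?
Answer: Rational(-6090338, 613055) ≈ -9.9344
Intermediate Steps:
N = -1 (N = Add(-5, 4) = -1)
Function('x')(W) = Add(-5, Mul(Rational(1, 2), W))
Mul(Add(-3046413, Function('m')(-1916, 1244)), Pow(Add(281541, Mul(-4543, Function('x')(N))), -1)) = Mul(Add(-3046413, 1244), Pow(Add(281541, Mul(-4543, Add(-5, Mul(Rational(1, 2), -1)))), -1)) = Mul(-3045169, Pow(Add(281541, Mul(-4543, Add(-5, Rational(-1, 2)))), -1)) = Mul(-3045169, Pow(Add(281541, Mul(-4543, Rational(-11, 2))), -1)) = Mul(-3045169, Pow(Add(281541, Rational(49973, 2)), -1)) = Mul(-3045169, Pow(Rational(613055, 2), -1)) = Mul(-3045169, Rational(2, 613055)) = Rational(-6090338, 613055)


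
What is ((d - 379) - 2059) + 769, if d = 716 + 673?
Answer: -280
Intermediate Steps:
d = 1389
((d - 379) - 2059) + 769 = ((1389 - 379) - 2059) + 769 = (1010 - 2059) + 769 = -1049 + 769 = -280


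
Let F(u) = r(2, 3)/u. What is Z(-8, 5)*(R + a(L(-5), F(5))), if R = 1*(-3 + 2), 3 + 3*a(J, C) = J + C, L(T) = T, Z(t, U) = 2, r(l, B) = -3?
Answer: -116/15 ≈ -7.7333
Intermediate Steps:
F(u) = -3/u
a(J, C) = -1 + C/3 + J/3 (a(J, C) = -1 + (J + C)/3 = -1 + (C + J)/3 = -1 + (C/3 + J/3) = -1 + C/3 + J/3)
R = -1 (R = 1*(-1) = -1)
Z(-8, 5)*(R + a(L(-5), F(5))) = 2*(-1 + (-1 + (-3/5)/3 + (1/3)*(-5))) = 2*(-1 + (-1 + (-3*1/5)/3 - 5/3)) = 2*(-1 + (-1 + (1/3)*(-3/5) - 5/3)) = 2*(-1 + (-1 - 1/5 - 5/3)) = 2*(-1 - 43/15) = 2*(-58/15) = -116/15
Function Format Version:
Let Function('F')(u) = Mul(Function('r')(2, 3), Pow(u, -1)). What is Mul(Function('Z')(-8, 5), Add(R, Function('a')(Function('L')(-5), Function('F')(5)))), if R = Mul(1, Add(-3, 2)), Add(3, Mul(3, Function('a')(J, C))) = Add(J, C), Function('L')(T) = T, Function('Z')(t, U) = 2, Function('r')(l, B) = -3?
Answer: Rational(-116, 15) ≈ -7.7333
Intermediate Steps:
Function('F')(u) = Mul(-3, Pow(u, -1))
Function('a')(J, C) = Add(-1, Mul(Rational(1, 3), C), Mul(Rational(1, 3), J)) (Function('a')(J, C) = Add(-1, Mul(Rational(1, 3), Add(J, C))) = Add(-1, Mul(Rational(1, 3), Add(C, J))) = Add(-1, Add(Mul(Rational(1, 3), C), Mul(Rational(1, 3), J))) = Add(-1, Mul(Rational(1, 3), C), Mul(Rational(1, 3), J)))
R = -1 (R = Mul(1, -1) = -1)
Mul(Function('Z')(-8, 5), Add(R, Function('a')(Function('L')(-5), Function('F')(5)))) = Mul(2, Add(-1, Add(-1, Mul(Rational(1, 3), Mul(-3, Pow(5, -1))), Mul(Rational(1, 3), -5)))) = Mul(2, Add(-1, Add(-1, Mul(Rational(1, 3), Mul(-3, Rational(1, 5))), Rational(-5, 3)))) = Mul(2, Add(-1, Add(-1, Mul(Rational(1, 3), Rational(-3, 5)), Rational(-5, 3)))) = Mul(2, Add(-1, Add(-1, Rational(-1, 5), Rational(-5, 3)))) = Mul(2, Add(-1, Rational(-43, 15))) = Mul(2, Rational(-58, 15)) = Rational(-116, 15)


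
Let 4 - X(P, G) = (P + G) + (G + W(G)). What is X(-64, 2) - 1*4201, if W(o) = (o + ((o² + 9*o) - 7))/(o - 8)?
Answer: -24805/6 ≈ -4134.2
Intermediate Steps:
W(o) = (-7 + o² + 10*o)/(-8 + o) (W(o) = (o + (-7 + o² + 9*o))/(-8 + o) = (-7 + o² + 10*o)/(-8 + o))
X(P, G) = 4 - P - 2*G - (-7 + G² + 10*G)/(-8 + G) (X(P, G) = 4 - ((P + G) + (G + (-7 + G² + 10*G)/(-8 + G))) = 4 - ((G + P) + (G + (-7 + G² + 10*G)/(-8 + G))) = 4 - (P + 2*G + (-7 + G² + 10*G)/(-8 + G)) = 4 + (-P - 2*G - (-7 + G² + 10*G)/(-8 + G)) = 4 - P - 2*G - (-7 + G² + 10*G)/(-8 + G))
X(-64, 2) - 1*4201 = (-25 - 3*2² + 8*(-64) + 10*2 - 1*2*(-64))/(-8 + 2) - 1*4201 = (-25 - 3*4 - 512 + 20 + 128)/(-6) - 4201 = -(-25 - 12 - 512 + 20 + 128)/6 - 4201 = -⅙*(-401) - 4201 = 401/6 - 4201 = -24805/6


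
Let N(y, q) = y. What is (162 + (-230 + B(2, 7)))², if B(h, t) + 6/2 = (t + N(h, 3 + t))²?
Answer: 100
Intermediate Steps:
B(h, t) = -3 + (h + t)² (B(h, t) = -3 + (t + h)² = -3 + (h + t)²)
(162 + (-230 + B(2, 7)))² = (162 + (-230 + (-3 + (2 + 7)²)))² = (162 + (-230 + (-3 + 9²)))² = (162 + (-230 + (-3 + 81)))² = (162 + (-230 + 78))² = (162 - 152)² = 10² = 100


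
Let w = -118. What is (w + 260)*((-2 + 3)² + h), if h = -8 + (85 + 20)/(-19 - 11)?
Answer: -1491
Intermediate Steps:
h = -23/2 (h = -8 + 105/(-30) = -8 + 105*(-1/30) = -8 - 7/2 = -23/2 ≈ -11.500)
(w + 260)*((-2 + 3)² + h) = (-118 + 260)*((-2 + 3)² - 23/2) = 142*(1² - 23/2) = 142*(1 - 23/2) = 142*(-21/2) = -1491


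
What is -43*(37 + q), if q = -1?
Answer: -1548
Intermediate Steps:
-43*(37 + q) = -43*(37 - 1) = -43*36 = -1548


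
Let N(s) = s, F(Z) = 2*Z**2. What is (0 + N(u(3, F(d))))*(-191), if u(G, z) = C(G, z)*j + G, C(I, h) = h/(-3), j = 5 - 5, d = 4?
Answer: -573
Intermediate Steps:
j = 0
C(I, h) = -h/3 (C(I, h) = h*(-1/3) = -h/3)
u(G, z) = G (u(G, z) = -z/3*0 + G = 0 + G = G)
(0 + N(u(3, F(d))))*(-191) = (0 + 3)*(-191) = 3*(-191) = -573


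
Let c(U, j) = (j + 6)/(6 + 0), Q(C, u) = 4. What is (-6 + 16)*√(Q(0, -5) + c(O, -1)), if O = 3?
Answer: 5*√174/3 ≈ 21.985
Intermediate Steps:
c(U, j) = 1 + j/6 (c(U, j) = (6 + j)/6 = (6 + j)*(⅙) = 1 + j/6)
(-6 + 16)*√(Q(0, -5) + c(O, -1)) = (-6 + 16)*√(4 + (1 + (⅙)*(-1))) = 10*√(4 + (1 - ⅙)) = 10*√(4 + ⅚) = 10*√(29/6) = 10*(√174/6) = 5*√174/3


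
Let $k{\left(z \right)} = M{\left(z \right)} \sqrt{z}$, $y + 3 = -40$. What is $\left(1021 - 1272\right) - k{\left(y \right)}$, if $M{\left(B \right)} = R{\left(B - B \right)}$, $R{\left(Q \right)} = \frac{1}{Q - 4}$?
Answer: $-251 + \frac{i \sqrt{43}}{4} \approx -251.0 + 1.6394 i$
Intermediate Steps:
$y = -43$ ($y = -3 - 40 = -43$)
$R{\left(Q \right)} = \frac{1}{-4 + Q}$
$M{\left(B \right)} = - \frac{1}{4}$ ($M{\left(B \right)} = \frac{1}{-4 + \left(B - B\right)} = \frac{1}{-4 + 0} = \frac{1}{-4} = - \frac{1}{4}$)
$k{\left(z \right)} = - \frac{\sqrt{z}}{4}$
$\left(1021 - 1272\right) - k{\left(y \right)} = \left(1021 - 1272\right) - - \frac{\sqrt{-43}}{4} = \left(1021 - 1272\right) - - \frac{i \sqrt{43}}{4} = -251 - - \frac{i \sqrt{43}}{4} = -251 + \frac{i \sqrt{43}}{4}$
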